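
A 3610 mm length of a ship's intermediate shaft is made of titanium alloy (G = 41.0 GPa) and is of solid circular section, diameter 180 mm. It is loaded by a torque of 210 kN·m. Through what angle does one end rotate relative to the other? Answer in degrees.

10.3°

J = πd⁴/32 = π(0.180)⁴/32 = 1.031×10^-4 m⁴.
θ = T·L/(G·J) = 210000 × 3.61 / (41.0×10⁹ × 1.031×10^-4) = 0.1794 rad.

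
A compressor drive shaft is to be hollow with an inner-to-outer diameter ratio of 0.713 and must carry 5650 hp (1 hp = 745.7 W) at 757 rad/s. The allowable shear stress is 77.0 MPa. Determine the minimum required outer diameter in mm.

79.2 mm

ω = 757 rad/s, so T = P/ω = 5650×745.7 / 757.0 = 5566 N·m.
For a hollow shaft with d_i/d_o = 0.713: τ_max = 16T/(π d_o³ (1−k⁴)), so d_o = [16T/(π τ_allow (1−k⁴))]^(1/3) = [16·5566/(π·7.70×10^7·0.7416)]^(1/3) = 0.07918 m.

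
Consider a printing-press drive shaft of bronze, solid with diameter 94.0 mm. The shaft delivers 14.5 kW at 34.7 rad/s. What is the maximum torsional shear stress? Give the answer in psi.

372 psi

ω = 34.7 rad/s, so T = P/ω = 14.5×10³ / 34.70 = 417.9 N·m.
J = πd⁴/32 = π(0.0940)⁴/32 = 7.665×10^-6 m⁴.
τ_max = T·r/J = 417.9 × 0.0470 / 7.665×10^-6 = 2.562×10^6 Pa.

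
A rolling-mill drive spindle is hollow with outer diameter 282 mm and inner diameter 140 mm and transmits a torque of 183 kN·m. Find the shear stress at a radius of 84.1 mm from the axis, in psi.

3830 psi

J = π(d_o⁴ − d_i⁴)/32 = π(0.282⁴ − 0.140⁴)/32 = 5.831×10^-4 m⁴.
Shear stress varies linearly with radius: τ = T·r/J = 183000 × 0.0841 / 5.831×10^-4 = 2.639×10^7 Pa.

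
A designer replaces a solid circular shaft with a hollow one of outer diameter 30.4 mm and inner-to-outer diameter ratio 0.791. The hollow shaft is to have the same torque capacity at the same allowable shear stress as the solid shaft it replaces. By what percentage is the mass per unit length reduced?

Equal τ_max and T ⇒ the solid shaft needs d_s³ = d_o³(1−k⁴), so d_s = 30.4·(1−0.791⁴)^(1/3) = 25.76 mm.
Area ratio A_h/A_s = d_o²(1−k²)/d_s² = (1−k²)/(1−k⁴)^(2/3) = 0.5213.
Mass saving = 1 − 0.5213 = 47.9 %.

47.9 %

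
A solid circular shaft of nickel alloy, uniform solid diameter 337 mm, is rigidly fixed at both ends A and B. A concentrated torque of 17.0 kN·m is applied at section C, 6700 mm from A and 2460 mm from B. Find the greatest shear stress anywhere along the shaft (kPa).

1650 kPa

With uniform GJ and both ends fixed, compatibility θ_AC = θ_CB gives T_A·a = T_B·b, together with T_A + T_B = T₀.
T_A = T₀·b/(a+b) = 17000·2460/9160 = 4566 N·m; T_B = 12430 N·m.
τ in each portion: τ_AC = 6.08×10^5 Pa, τ_CB = 1.65×10^6 Pa; maximum is in CB.
τ_max = T_CB·r/J = 12430·0.169/1.27×10^-3 = 1.655×10^6 Pa.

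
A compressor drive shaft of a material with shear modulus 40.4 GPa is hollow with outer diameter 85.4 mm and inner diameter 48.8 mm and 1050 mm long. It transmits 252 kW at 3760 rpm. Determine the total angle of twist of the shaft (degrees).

0.204°

ω = 2π·3760/60 = 393.7 rad/s, so T = P/ω = 252×10³ / 393.7 = 640.0 N·m.
J = π(d_o⁴ − d_i⁴)/32 = π(0.0854⁴ − 0.0488⁴)/32 = 4.665×10^-6 m⁴.
θ = T·L/(G·J) = 640.0 × 1.05 / (40.4×10⁹ × 4.665×10^-6) = 3.566×10^-3 rad.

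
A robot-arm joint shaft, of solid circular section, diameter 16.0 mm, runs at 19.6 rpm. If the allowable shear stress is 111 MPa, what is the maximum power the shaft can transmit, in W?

183 W

J = πd⁴/32 = π(0.0160)⁴/32 = 6.434×10^-9 m⁴.
T_max = τ_allow·J/r = 1.11×10^8 × 6.434×10^-9 / 0.00800 = 89.27 N·m.
ω = 2π·19.6/60 = 2.053 rad/s, so P_max = T_max·ω = 183.2 W.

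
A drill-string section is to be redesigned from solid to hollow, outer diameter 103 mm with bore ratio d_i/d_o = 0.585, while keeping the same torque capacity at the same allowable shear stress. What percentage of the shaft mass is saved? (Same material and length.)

28.5 %

Equal τ_max and T ⇒ the solid shaft needs d_s³ = d_o³(1−k⁴), so d_s = 103·(1−0.585⁴)^(1/3) = 98.81 mm.
Area ratio A_h/A_s = d_o²(1−k²)/d_s² = (1−k²)/(1−k⁴)^(2/3) = 0.7147.
Mass saving = 1 − 0.7147 = 28.5 %.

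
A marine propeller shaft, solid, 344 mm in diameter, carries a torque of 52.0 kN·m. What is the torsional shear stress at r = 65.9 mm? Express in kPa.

J = πd⁴/32 = π(0.344)⁴/32 = 1.375×10^-3 m⁴.
Shear stress varies linearly with radius: τ = T·r/J = 52000 × 0.0659 / 1.375×10^-3 = 2.493×10^6 Pa.

2490 kPa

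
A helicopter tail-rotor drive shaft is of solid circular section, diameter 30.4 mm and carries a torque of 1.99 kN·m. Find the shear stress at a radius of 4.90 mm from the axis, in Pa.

1.16e8 Pa

J = πd⁴/32 = π(0.0304)⁴/32 = 8.385×10^-8 m⁴.
Shear stress varies linearly with radius: τ = T·r/J = 1990 × 0.00490 / 8.385×10^-8 = 1.163×10^8 Pa.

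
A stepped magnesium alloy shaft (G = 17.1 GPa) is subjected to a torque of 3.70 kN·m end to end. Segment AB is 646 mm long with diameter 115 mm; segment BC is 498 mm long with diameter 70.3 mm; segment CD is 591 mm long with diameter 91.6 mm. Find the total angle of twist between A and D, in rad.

J_AB = π(0.115)⁴/32 = 1.72×10^-5 m⁴; J_BC = π(0.0703)⁴/32 = 2.40×10^-6 m⁴; J_CD = π(0.0916)⁴/32 = 6.91×10^-6 m⁴.
θ = (T/G)·Σ L_i/J_i = (3700/17.1×10⁹)·(0.646/1.72×10^-5 + 0.498/2.40×10^-6 + 0.591/6.91×10^-6) = 0.07158 rad.

0.0716 rad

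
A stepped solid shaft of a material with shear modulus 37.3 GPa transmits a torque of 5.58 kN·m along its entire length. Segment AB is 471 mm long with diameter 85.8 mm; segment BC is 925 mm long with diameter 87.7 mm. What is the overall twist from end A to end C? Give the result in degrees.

2.12°

J_AB = π(0.0858)⁴/32 = 5.32×10^-6 m⁴; J_BC = π(0.0877)⁴/32 = 5.81×10^-6 m⁴.
θ = (T/G)·Σ L_i/J_i = (5580/37.3×10⁹)·(0.471/5.32×10^-6 + 0.925/5.81×10^-6) = 0.03707 rad.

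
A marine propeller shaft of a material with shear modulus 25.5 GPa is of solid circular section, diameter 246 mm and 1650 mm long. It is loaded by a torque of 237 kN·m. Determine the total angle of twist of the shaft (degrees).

2.44°

J = πd⁴/32 = π(0.246)⁴/32 = 3.595×10^-4 m⁴.
θ = T·L/(G·J) = 237000 × 1.65 / (25.5×10⁹ × 3.595×10^-4) = 0.04265 rad.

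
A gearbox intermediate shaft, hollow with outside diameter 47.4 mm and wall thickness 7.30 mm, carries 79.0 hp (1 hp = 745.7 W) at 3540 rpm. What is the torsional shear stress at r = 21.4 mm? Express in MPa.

ω = 2π·3540/60 = 370.7 rad/s, so T = P/ω = 79.0×745.7 / 370.7 = 158.9 N·m.
J = π(d_o⁴ − d_i⁴)/32 = π(0.0474⁴ − 0.0328⁴)/32 = 3.819×10^-7 m⁴.
Shear stress varies linearly with radius: τ = T·r/J = 158.9 × 0.0214 / 3.819×10^-7 = 8.904×10^6 Pa.

8.90 MPa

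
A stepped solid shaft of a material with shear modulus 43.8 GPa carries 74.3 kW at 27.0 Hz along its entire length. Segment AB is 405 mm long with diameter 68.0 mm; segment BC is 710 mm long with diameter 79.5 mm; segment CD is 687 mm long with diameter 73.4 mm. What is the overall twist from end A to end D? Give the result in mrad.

6.15 mrad

ω = 2π·27.0 = 169.6 rad/s, so T = P/ω = 74.3×10³ / 169.6 = 438.0 N·m.
J_AB = π(0.0680)⁴/32 = 2.10×10^-6 m⁴; J_BC = π(0.0795)⁴/32 = 3.92×10^-6 m⁴; J_CD = π(0.0734)⁴/32 = 2.85×10^-6 m⁴.
θ = (T/G)·Σ L_i/J_i = (438.0/43.8×10⁹)·(0.405/2.10×10^-6 + 0.710/3.92×10^-6 + 0.687/2.85×10^-6) = 6.150×10^-3 rad.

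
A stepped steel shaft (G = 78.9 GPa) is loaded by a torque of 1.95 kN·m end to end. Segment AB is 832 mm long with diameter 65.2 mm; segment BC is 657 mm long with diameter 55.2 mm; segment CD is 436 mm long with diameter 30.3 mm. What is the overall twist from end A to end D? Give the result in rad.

0.160 rad

J_AB = π(0.0652)⁴/32 = 1.77×10^-6 m⁴; J_BC = π(0.0552)⁴/32 = 9.11×10^-7 m⁴; J_CD = π(0.0303)⁴/32 = 8.28×10^-8 m⁴.
θ = (T/G)·Σ L_i/J_i = (1950/78.9×10⁹)·(0.832/1.77×10^-6 + 0.657/9.11×10^-7 + 0.436/8.28×10^-8) = 0.1596 rad.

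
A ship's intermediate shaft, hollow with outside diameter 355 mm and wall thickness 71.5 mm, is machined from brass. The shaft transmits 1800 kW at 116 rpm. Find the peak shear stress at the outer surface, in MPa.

19.3 MPa

ω = 2π·116/60 = 12.15 rad/s, so T = P/ω = 1800×10³ / 12.15 = 148200 N·m.
J = π(d_o⁴ − d_i⁴)/32 = π(0.355⁴ − 0.212⁴)/32 = 1.361×10^-3 m⁴.
τ_max = T·r/J = 148200 × 0.177 / 1.361×10^-3 = 1.933×10^7 Pa.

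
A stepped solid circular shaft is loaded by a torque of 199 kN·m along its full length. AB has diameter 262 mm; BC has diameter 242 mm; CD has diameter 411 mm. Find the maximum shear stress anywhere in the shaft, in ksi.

10.4 ksi

Under the same torque, τ_max = 16T/(πd³) is largest where d is smallest — segment BC (d = 242 mm).
τ_max = 16·199000/(π·(0.242)³) = 7.151×10^7 Pa.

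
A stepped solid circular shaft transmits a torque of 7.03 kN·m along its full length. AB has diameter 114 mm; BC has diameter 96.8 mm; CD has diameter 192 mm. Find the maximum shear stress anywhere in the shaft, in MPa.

Under the same torque, τ_max = 16T/(πd³) is largest where d is smallest — segment BC (d = 96.8 mm).
τ_max = 16·7030/(π·(0.0968)³) = 3.947×10^7 Pa.

39.5 MPa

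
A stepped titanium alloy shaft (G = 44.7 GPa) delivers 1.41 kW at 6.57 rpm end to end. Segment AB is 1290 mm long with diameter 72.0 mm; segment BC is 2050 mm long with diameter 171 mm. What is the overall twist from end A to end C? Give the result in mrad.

23.5 mrad

ω = 2π·6.57/60 = 0.6880 rad/s, so T = P/ω = 1.41×10³ / 0.6880 = 2049 N·m.
J_AB = π(0.0720)⁴/32 = 2.64×10^-6 m⁴; J_BC = π(0.171)⁴/32 = 8.39×10^-5 m⁴.
θ = (T/G)·Σ L_i/J_i = (2049/44.7×10⁹)·(1.29/2.64×10^-6 + 2.05/8.39×10^-5) = 0.02354 rad.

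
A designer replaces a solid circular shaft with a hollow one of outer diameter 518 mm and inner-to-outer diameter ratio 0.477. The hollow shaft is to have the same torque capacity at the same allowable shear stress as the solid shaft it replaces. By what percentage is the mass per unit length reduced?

Equal τ_max and T ⇒ the solid shaft needs d_s³ = d_o³(1−k⁴), so d_s = 518·(1−0.477⁴)^(1/3) = 508.9 mm.
Area ratio A_h/A_s = d_o²(1−k²)/d_s² = (1−k²)/(1−k⁴)^(2/3) = 0.8003.
Mass saving = 1 − 0.8003 = 20.0 %.

20.0 %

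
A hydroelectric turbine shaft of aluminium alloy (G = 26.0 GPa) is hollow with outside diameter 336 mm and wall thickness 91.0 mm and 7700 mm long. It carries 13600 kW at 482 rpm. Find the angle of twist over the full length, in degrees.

ω = 2π·482/60 = 50.47 rad/s, so T = P/ω = 13600×10³ / 50.47 = 269400 N·m.
J = π(d_o⁴ − d_i⁴)/32 = π(0.336⁴ − 0.154⁴)/32 = 1.196×10^-3 m⁴.
θ = T·L/(G·J) = 269400 × 7.70 / (26.0×10⁹ × 1.196×10^-3) = 0.06672 rad.

3.82°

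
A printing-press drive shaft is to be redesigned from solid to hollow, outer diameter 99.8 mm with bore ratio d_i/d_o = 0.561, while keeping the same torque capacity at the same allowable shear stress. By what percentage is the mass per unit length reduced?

26.5 %

Equal τ_max and T ⇒ the solid shaft needs d_s³ = d_o³(1−k⁴), so d_s = 99.8·(1−0.561⁴)^(1/3) = 96.39 mm.
Area ratio A_h/A_s = d_o²(1−k²)/d_s² = (1−k²)/(1−k⁴)^(2/3) = 0.7346.
Mass saving = 1 − 0.7346 = 26.5 %.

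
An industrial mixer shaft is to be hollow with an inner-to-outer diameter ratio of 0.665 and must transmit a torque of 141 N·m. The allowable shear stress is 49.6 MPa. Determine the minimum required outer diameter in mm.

26.2 mm

For a hollow shaft with d_i/d_o = 0.665: τ_max = 16T/(π d_o³ (1−k⁴)), so d_o = [16T/(π τ_allow (1−k⁴))]^(1/3) = [16·141.0/(π·4.96×10^7·0.8044)]^(1/3) = 0.02621 m.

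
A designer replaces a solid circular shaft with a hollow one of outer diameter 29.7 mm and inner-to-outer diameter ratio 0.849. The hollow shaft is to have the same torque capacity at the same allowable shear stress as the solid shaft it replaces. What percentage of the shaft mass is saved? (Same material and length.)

Equal τ_max and T ⇒ the solid shaft needs d_s³ = d_o³(1−k⁴), so d_s = 29.7·(1−0.849⁴)^(1/3) = 23.26 mm.
Area ratio A_h/A_s = d_o²(1−k²)/d_s² = (1−k²)/(1−k⁴)^(2/3) = 0.4551.
Mass saving = 1 − 0.4551 = 54.5 %.

54.5 %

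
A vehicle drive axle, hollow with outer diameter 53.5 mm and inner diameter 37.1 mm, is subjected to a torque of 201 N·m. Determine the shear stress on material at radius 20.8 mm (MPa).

6.76 MPa

J = π(d_o⁴ − d_i⁴)/32 = π(0.0535⁴ − 0.0371⁴)/32 = 6.183×10^-7 m⁴.
Shear stress varies linearly with radius: τ = T·r/J = 201.0 × 0.0208 / 6.183×10^-7 = 6.762×10^6 Pa.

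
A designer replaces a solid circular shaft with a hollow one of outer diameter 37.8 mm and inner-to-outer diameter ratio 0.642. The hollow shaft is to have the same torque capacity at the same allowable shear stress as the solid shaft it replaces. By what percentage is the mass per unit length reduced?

33.4 %

Equal τ_max and T ⇒ the solid shaft needs d_s³ = d_o³(1−k⁴), so d_s = 37.8·(1−0.642⁴)^(1/3) = 35.53 mm.
Area ratio A_h/A_s = d_o²(1−k²)/d_s² = (1−k²)/(1−k⁴)^(2/3) = 0.6655.
Mass saving = 1 − 0.6655 = 33.4 %.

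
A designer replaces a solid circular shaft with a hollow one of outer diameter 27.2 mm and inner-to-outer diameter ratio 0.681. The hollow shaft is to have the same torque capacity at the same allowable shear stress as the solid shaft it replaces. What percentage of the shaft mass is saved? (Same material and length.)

37.0 %

Equal τ_max and T ⇒ the solid shaft needs d_s³ = d_o³(1−k⁴), so d_s = 27.2·(1−0.681⁴)^(1/3) = 25.09 mm.
Area ratio A_h/A_s = d_o²(1−k²)/d_s² = (1−k²)/(1−k⁴)^(2/3) = 0.6302.
Mass saving = 1 − 0.6302 = 37.0 %.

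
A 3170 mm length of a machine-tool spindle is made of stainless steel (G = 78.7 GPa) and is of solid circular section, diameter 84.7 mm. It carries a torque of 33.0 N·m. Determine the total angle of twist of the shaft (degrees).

J = πd⁴/32 = π(0.0847)⁴/32 = 5.053×10^-6 m⁴.
θ = T·L/(G·J) = 33.00 × 3.17 / (78.7×10⁹ × 5.053×10^-6) = 2.631×10^-4 rad.

0.0151°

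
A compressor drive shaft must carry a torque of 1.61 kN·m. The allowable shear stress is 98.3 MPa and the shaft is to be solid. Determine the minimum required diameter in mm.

43.7 mm

For a solid shaft τ_max = 16T/(πd³), so d = (16T/(π τ_allow))^(1/3) = (16·1610/(π·9.83×10^7))^(1/3) = 0.04369 m.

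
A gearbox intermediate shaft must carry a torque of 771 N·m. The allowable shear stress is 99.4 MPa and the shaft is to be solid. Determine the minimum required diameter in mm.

For a solid shaft τ_max = 16T/(πd³), so d = (16T/(π τ_allow))^(1/3) = (16·771.0/(π·9.94×10^7))^(1/3) = 0.03406 m.

34.1 mm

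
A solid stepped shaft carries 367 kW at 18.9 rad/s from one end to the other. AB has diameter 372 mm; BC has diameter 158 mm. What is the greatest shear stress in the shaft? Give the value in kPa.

25100 kPa

ω = 18.9 rad/s, so T = P/ω = 367×10³ / 18.90 = 19420 N·m.
Under the same torque, τ_max = 16T/(πd³) is largest where d is smallest — segment BC (d = 158 mm).
τ_max = 16·19420/(π·(0.158)³) = 2.507×10^7 Pa.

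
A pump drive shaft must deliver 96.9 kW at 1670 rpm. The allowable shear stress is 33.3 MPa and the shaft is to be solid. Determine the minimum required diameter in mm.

ω = 2π·1670/60 = 174.9 rad/s, so T = P/ω = 96.9×10³ / 174.9 = 554.1 N·m.
For a solid shaft τ_max = 16T/(πd³), so d = (16T/(π τ_allow))^(1/3) = (16·554.1/(π·3.33×10^7))^(1/3) = 0.04392 m.

43.9 mm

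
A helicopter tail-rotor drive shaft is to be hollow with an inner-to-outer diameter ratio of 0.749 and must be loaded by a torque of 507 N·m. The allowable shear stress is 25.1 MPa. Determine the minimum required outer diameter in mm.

53.1 mm

For a hollow shaft with d_i/d_o = 0.749: τ_max = 16T/(π d_o³ (1−k⁴)), so d_o = [16T/(π τ_allow (1−k⁴))]^(1/3) = [16·507.0/(π·2.51×10^7·0.6853)]^(1/3) = 0.05315 m.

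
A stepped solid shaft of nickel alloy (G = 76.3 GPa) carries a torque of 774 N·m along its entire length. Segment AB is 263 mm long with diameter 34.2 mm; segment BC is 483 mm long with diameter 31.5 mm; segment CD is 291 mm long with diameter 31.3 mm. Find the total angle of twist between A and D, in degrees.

J_AB = π(0.0342)⁴/32 = 1.34×10^-7 m⁴; J_BC = π(0.0315)⁴/32 = 9.67×10^-8 m⁴; J_CD = π(0.0313)⁴/32 = 9.42×10^-8 m⁴.
θ = (T/G)·Σ L_i/J_i = (774.0/76.3×10⁹)·(0.263/1.34×10^-7 + 0.483/9.67×10^-8 + 0.291/9.42×10^-8) = 0.1019 rad.

5.84°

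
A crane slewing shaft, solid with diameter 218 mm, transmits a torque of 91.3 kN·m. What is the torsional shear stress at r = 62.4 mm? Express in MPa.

25.7 MPa

J = πd⁴/32 = π(0.218)⁴/32 = 2.217×10^-4 m⁴.
Shear stress varies linearly with radius: τ = T·r/J = 91300 × 0.0624 / 2.217×10^-4 = 2.569×10^7 Pa.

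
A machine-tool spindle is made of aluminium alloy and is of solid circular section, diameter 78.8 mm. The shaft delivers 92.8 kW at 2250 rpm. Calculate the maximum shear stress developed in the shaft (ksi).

ω = 2π·2250/60 = 235.6 rad/s, so T = P/ω = 92.8×10³ / 235.6 = 393.9 N·m.
J = πd⁴/32 = π(0.0788)⁴/32 = 3.785×10^-6 m⁴.
τ_max = T·r/J = 393.9 × 0.0394 / 3.785×10^-6 = 4.099×10^6 Pa.

0.595 ksi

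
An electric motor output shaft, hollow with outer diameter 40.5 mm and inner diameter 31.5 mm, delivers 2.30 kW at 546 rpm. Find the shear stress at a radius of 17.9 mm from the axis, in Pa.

ω = 2π·546/60 = 57.18 rad/s, so T = P/ω = 2.30×10³ / 57.18 = 40.23 N·m.
J = π(d_o⁴ − d_i⁴)/32 = π(0.0405⁴ − 0.0315⁴)/32 = 1.675×10^-7 m⁴.
Shear stress varies linearly with radius: τ = T·r/J = 40.23 × 0.0179 / 1.675×10^-7 = 4.299×10^6 Pa.

4.30e6 Pa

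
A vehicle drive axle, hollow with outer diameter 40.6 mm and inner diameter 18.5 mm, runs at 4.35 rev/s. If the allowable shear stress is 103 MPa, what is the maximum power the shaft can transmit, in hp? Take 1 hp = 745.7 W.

47.5 hp

J = π(d_o⁴ − d_i⁴)/32 = π(0.0406⁴ − 0.0185⁴)/32 = 2.553×10^-7 m⁴.
T_max = τ_allow·J/r = 1.03×10^8 × 2.553×10^-7 / 0.0203 = 1295 N·m.
ω = 2π·4.35 = 27.33 rad/s, so P_max = T_max·ω = 3.540×10^4 W.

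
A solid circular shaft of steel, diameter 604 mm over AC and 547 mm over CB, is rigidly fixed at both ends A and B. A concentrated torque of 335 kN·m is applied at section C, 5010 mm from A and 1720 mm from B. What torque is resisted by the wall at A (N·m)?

113000 N·m

Compatibility: T_A·a/J_AC = T_B·b/J_CB with T_A + T_B = T₀.
J_AC = 0.0131 m⁴, J_CB = 8.79×10^-3 m⁴, so T_A = T₀·(J_AC/a)/((J_AC/a)+(J_CB/b)) = 113200 N·m, T_B = 221800 N·m.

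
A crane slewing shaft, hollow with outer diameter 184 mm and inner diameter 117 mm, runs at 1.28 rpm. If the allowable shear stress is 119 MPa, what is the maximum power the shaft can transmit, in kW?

J = π(d_o⁴ − d_i⁴)/32 = π(0.184⁴ − 0.117⁴)/32 = 9.413×10^-5 m⁴.
T_max = τ_allow·J/r = 1.19×10^8 × 9.413×10^-5 / 0.0920 = 121800 N·m.
ω = 2π·1.28/60 = 0.1340 rad/s, so P_max = T_max·ω = 1.632×10^4 W.

16.3 kW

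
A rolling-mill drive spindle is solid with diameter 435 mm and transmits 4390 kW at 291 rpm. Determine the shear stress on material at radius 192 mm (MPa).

7.87 MPa

ω = 2π·291/60 = 30.47 rad/s, so T = P/ω = 4390×10³ / 30.47 = 144100 N·m.
J = πd⁴/32 = π(0.435)⁴/32 = 3.515×10^-3 m⁴.
Shear stress varies linearly with radius: τ = T·r/J = 144100 × 0.192 / 3.515×10^-3 = 7.868×10^6 Pa.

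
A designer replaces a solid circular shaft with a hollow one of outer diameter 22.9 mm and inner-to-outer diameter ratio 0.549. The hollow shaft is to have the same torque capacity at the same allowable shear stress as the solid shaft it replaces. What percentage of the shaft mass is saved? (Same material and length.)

Equal τ_max and T ⇒ the solid shaft needs d_s³ = d_o³(1−k⁴), so d_s = 22.9·(1−0.549⁴)^(1/3) = 22.18 mm.
Area ratio A_h/A_s = d_o²(1−k²)/d_s² = (1−k²)/(1−k⁴)^(2/3) = 0.7444.
Mass saving = 1 − 0.7444 = 25.6 %.

25.6 %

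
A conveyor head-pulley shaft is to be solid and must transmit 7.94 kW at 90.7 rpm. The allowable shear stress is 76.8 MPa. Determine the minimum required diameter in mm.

ω = 2π·90.7/60 = 9.498 rad/s, so T = P/ω = 7.94×10³ / 9.498 = 836.0 N·m.
For a solid shaft τ_max = 16T/(πd³), so d = (16T/(π τ_allow))^(1/3) = (16·836.0/(π·7.68×10^7))^(1/3) = 0.03813 m.

38.1 mm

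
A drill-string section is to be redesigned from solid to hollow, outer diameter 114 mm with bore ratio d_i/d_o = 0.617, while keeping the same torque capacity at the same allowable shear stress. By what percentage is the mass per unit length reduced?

Equal τ_max and T ⇒ the solid shaft needs d_s³ = d_o³(1−k⁴), so d_s = 114·(1−0.617⁴)^(1/3) = 108.2 mm.
Area ratio A_h/A_s = d_o²(1−k²)/d_s² = (1−k²)/(1−k⁴)^(2/3) = 0.6874.
Mass saving = 1 − 0.6874 = 31.3 %.

31.3 %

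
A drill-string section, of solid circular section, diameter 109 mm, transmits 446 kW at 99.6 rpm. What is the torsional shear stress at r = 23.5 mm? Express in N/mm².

72.5 N/mm²

ω = 2π·99.6/60 = 10.43 rad/s, so T = P/ω = 446×10³ / 10.43 = 42760 N·m.
J = πd⁴/32 = π(0.109)⁴/32 = 1.386×10^-5 m⁴.
Shear stress varies linearly with radius: τ = T·r/J = 42760 × 0.0235 / 1.386×10^-5 = 7.251×10^7 Pa.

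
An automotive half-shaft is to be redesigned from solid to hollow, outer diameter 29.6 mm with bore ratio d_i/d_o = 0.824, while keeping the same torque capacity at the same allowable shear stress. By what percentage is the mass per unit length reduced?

Equal τ_max and T ⇒ the solid shaft needs d_s³ = d_o³(1−k⁴), so d_s = 29.6·(1−0.824⁴)^(1/3) = 24.09 mm.
Area ratio A_h/A_s = d_o²(1−k²)/d_s² = (1−k²)/(1−k⁴)^(2/3) = 0.4847.
Mass saving = 1 − 0.4847 = 51.5 %.

51.5 %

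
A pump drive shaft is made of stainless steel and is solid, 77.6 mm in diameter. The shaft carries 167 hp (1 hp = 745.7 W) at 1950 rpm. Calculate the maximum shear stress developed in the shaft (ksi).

ω = 2π·1950/60 = 204.2 rad/s, so T = P/ω = 167×745.7 / 204.2 = 609.8 N·m.
J = πd⁴/32 = π(0.0776)⁴/32 = 3.560×10^-6 m⁴.
τ_max = T·r/J = 609.8 × 0.0388 / 3.560×10^-6 = 6.647×10^6 Pa.

0.964 ksi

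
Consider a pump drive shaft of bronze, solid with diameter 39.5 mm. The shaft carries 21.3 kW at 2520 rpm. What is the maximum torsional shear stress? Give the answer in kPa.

6670 kPa

ω = 2π·2520/60 = 263.9 rad/s, so T = P/ω = 21.3×10³ / 263.9 = 80.71 N·m.
J = πd⁴/32 = π(0.0395)⁴/32 = 2.390×10^-7 m⁴.
τ_max = T·r/J = 80.71 × 0.0198 / 2.390×10^-7 = 6.670×10^6 Pa.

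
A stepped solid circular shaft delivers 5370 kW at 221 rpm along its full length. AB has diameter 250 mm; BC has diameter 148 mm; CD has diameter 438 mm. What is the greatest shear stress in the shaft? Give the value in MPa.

ω = 2π·221/60 = 23.14 rad/s, so T = P/ω = 5370×10³ / 23.14 = 232000 N·m.
Under the same torque, τ_max = 16T/(πd³) is largest where d is smallest — segment BC (d = 148 mm).
τ_max = 16·232000/(π·(0.148)³) = 3.645×10^8 Pa.

365 MPa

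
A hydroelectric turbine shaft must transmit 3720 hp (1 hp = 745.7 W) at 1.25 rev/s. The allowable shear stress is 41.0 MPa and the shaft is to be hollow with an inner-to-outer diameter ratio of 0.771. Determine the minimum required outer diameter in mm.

408 mm

ω = 2π·1.25 = 7.854 rad/s, so T = P/ω = 3720×745.7 / 7.854 = 353200 N·m.
For a hollow shaft with d_i/d_o = 0.771: τ_max = 16T/(π d_o³ (1−k⁴)), so d_o = [16T/(π τ_allow (1−k⁴))]^(1/3) = [16·353200/(π·4.10×10^7·0.6466)]^(1/3) = 0.4079 m.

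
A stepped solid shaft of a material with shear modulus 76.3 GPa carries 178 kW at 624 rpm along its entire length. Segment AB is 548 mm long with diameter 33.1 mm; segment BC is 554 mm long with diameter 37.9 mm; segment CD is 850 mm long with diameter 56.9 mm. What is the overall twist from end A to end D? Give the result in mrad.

293 mrad

ω = 2π·624/60 = 65.35 rad/s, so T = P/ω = 178×10³ / 65.35 = 2724 N·m.
J_AB = π(0.0331)⁴/32 = 1.18×10^-7 m⁴; J_BC = π(0.0379)⁴/32 = 2.03×10^-7 m⁴; J_CD = π(0.0569)⁴/32 = 1.03×10^-6 m⁴.
θ = (T/G)·Σ L_i/J_i = (2724/76.3×10⁹)·(0.548/1.18×10^-7 + 0.554/2.03×10^-7 + 0.850/1.03×10^-6) = 0.2931 rad.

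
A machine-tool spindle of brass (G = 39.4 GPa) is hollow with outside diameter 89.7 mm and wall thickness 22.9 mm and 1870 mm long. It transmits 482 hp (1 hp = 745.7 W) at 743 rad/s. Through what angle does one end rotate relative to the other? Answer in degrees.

0.220°

ω = 743 rad/s, so T = P/ω = 482×745.7 / 743.0 = 483.8 N·m.
J = π(d_o⁴ − d_i⁴)/32 = π(0.0897⁴ − 0.0439⁴)/32 = 5.991×10^-6 m⁴.
θ = T·L/(G·J) = 483.8 × 1.87 / (39.4×10⁹ × 5.991×10^-6) = 3.832×10^-3 rad.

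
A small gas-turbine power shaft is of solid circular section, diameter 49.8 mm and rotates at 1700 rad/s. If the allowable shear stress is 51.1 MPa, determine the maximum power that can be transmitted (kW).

2110 kW

J = πd⁴/32 = π(0.0498)⁴/32 = 6.038×10^-7 m⁴.
T_max = τ_allow·J/r = 5.11×10^7 × 6.038×10^-7 / 0.0249 = 1239 N·m.
ω = 1700 rad/s, so P_max = T_max·ω = 2.107×10^6 W.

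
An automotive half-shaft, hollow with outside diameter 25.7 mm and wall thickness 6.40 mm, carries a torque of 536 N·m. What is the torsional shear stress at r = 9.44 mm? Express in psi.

J = π(d_o⁴ − d_i⁴)/32 = π(0.0257⁴ − 0.0129⁴)/32 = 4.011×10^-8 m⁴.
Shear stress varies linearly with radius: τ = T·r/J = 536.0 × 0.00944 / 4.011×10^-8 = 1.261×10^8 Pa.

18300 psi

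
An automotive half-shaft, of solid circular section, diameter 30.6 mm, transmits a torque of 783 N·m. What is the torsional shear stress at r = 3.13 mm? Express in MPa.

J = πd⁴/32 = π(0.0306)⁴/32 = 8.608×10^-8 m⁴.
Shear stress varies linearly with radius: τ = T·r/J = 783.0 × 0.00313 / 8.608×10^-8 = 2.847×10^7 Pa.

28.5 MPa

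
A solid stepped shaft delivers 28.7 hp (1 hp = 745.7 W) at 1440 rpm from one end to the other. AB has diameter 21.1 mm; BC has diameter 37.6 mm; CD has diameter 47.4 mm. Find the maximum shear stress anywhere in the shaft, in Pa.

ω = 2π·1440/60 = 150.8 rad/s, so T = P/ω = 28.7×745.7 / 150.8 = 141.9 N·m.
Under the same torque, τ_max = 16T/(πd³) is largest where d is smallest — segment AB (d = 21.1 mm).
τ_max = 16·141.9/(π·(0.0211)³) = 7.694×10^7 Pa.

7.69e7 Pa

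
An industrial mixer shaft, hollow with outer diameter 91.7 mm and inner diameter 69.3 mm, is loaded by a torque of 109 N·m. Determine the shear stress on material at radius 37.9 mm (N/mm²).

J = π(d_o⁴ − d_i⁴)/32 = π(0.0917⁴ − 0.0693⁴)/32 = 4.678×10^-6 m⁴.
Shear stress varies linearly with radius: τ = T·r/J = 109.0 × 0.0379 / 4.678×10^-6 = 8.832×10^5 Pa.

0.883 N/mm²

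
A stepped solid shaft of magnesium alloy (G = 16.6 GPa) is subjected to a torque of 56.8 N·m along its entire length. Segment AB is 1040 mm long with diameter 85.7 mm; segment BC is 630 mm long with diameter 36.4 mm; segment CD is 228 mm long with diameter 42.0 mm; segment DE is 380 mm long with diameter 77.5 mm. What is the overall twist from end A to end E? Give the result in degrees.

0.922°

J_AB = π(0.0857)⁴/32 = 5.30×10^-6 m⁴; J_BC = π(0.0364)⁴/32 = 1.72×10^-7 m⁴; J_CD = π(0.0420)⁴/32 = 3.05×10^-7 m⁴; J_DE = π(0.0775)⁴/32 = 3.54×10^-6 m⁴.
θ = (T/G)·Σ L_i/J_i = (56.80/16.6×10⁹)·(1.04/5.30×10^-6 + 0.630/1.72×10^-7 + 0.228/3.05×10^-7 + 0.380/3.54×10^-6) = 0.01610 rad.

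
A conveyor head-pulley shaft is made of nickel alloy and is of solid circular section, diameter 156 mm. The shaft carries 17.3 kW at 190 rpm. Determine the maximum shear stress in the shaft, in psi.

ω = 2π·190/60 = 19.90 rad/s, so T = P/ω = 17.3×10³ / 19.90 = 869.5 N·m.
J = πd⁴/32 = π(0.156)⁴/32 = 5.814×10^-5 m⁴.
τ_max = T·r/J = 869.5 × 0.0780 / 5.814×10^-5 = 1.166×10^6 Pa.

169 psi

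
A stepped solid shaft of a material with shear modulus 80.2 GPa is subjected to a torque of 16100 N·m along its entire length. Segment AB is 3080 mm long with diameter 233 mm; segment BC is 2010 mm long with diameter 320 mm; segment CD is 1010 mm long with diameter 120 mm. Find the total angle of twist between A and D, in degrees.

J_AB = π(0.233)⁴/32 = 2.89×10^-4 m⁴; J_BC = π(0.320)⁴/32 = 1.03×10^-3 m⁴; J_CD = π(0.120)⁴/32 = 2.04×10^-5 m⁴.
θ = (T/G)·Σ L_i/J_i = (16100/80.2×10⁹)·(3.08/2.89×10^-4 + 2.01/1.03×10^-3 + 1.01/2.04×10^-5) = 0.01249 rad.

0.716°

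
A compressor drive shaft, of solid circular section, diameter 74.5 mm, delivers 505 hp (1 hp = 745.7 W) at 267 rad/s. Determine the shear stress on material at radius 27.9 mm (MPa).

ω = 267 rad/s, so T = P/ω = 505×745.7 / 267.0 = 1410 N·m.
J = πd⁴/32 = π(0.0745)⁴/32 = 3.024×10^-6 m⁴.
Shear stress varies linearly with radius: τ = T·r/J = 1410 × 0.0279 / 3.024×10^-6 = 1.301×10^7 Pa.

13.0 MPa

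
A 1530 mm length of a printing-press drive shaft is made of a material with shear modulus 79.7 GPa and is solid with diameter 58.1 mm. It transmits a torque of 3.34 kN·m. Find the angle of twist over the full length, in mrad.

57.3 mrad

J = πd⁴/32 = π(0.0581)⁴/32 = 1.119×10^-6 m⁴.
θ = T·L/(G·J) = 3340 × 1.53 / (79.7×10⁹ × 1.119×10^-6) = 0.05732 rad.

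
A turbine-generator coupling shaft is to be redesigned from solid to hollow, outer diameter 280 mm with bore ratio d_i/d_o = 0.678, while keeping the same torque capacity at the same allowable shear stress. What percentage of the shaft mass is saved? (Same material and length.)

Equal τ_max and T ⇒ the solid shaft needs d_s³ = d_o³(1−k⁴), so d_s = 280·(1−0.678⁴)^(1/3) = 258.7 mm.
Area ratio A_h/A_s = d_o²(1−k²)/d_s² = (1−k²)/(1−k⁴)^(2/3) = 0.6330.
Mass saving = 1 − 0.6330 = 36.7 %.

36.7 %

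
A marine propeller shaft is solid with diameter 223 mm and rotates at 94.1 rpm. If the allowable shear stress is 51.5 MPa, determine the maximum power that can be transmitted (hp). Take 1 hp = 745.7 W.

J = πd⁴/32 = π(0.223)⁴/32 = 2.428×10^-4 m⁴.
T_max = τ_allow·J/r = 5.15×10^7 × 2.428×10^-4 / 0.112 = 112100 N·m.
ω = 2π·94.1/60 = 9.854 rad/s, so P_max = T_max·ω = 1.105×10^6 W.

1480 hp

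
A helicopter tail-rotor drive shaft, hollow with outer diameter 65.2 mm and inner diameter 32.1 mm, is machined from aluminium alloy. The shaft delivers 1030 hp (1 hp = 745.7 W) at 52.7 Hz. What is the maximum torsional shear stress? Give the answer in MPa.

ω = 2π·52.7 = 331.1 rad/s, so T = P/ω = 1030×745.7 / 331.1 = 2320 N·m.
J = π(d_o⁴ − d_i⁴)/32 = π(0.0652⁴ − 0.0321⁴)/32 = 1.670×10^-6 m⁴.
τ_max = T·r/J = 2320 × 0.0326 / 1.670×10^-6 = 4.528×10^7 Pa.

45.3 MPa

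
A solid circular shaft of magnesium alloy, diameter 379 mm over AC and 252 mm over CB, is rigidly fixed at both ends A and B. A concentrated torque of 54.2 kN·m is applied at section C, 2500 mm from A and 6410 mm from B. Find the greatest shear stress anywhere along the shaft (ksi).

Compatibility: T_A·a/J_AC = T_B·b/J_CB with T_A + T_B = T₀.
J_AC = 2.03×10^-3 m⁴, J_CB = 3.96×10^-4 m⁴, so T_A = T₀·(J_AC/a)/((J_AC/a)+(J_CB/b)) = 50360 N·m, T_B = 3839 N·m.
τ in each portion: τ_AC = 4.71×10^6 Pa, τ_CB = 1.22×10^6 Pa; maximum is in AC.
τ_max = T_AC·r/J = 50360·0.190/2.03×10^-3 = 4.711×10^6 Pa.

0.683 ksi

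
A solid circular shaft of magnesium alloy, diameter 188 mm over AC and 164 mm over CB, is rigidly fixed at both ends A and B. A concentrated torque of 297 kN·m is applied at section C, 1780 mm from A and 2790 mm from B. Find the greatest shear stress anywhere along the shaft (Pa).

Compatibility: T_A·a/J_AC = T_B·b/J_CB with T_A + T_B = T₀.
J_AC = 1.23×10^-4 m⁴, J_CB = 7.10×10^-5 m⁴, so T_A = T₀·(J_AC/a)/((J_AC/a)+(J_CB/b)) = 216900 N·m, T_B = 80130 N·m.
τ in each portion: τ_AC = 1.66×10^8 Pa, τ_CB = 9.25×10^7 Pa; maximum is in AC.
τ_max = T_AC·r/J = 216900·0.0940/1.23×10^-4 = 1.662×10^8 Pa.

1.66e8 Pa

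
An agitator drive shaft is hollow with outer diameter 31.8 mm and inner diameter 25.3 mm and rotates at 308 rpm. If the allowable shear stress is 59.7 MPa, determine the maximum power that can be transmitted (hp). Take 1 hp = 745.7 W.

J = π(d_o⁴ − d_i⁴)/32 = π(0.0318⁴ − 0.0253⁴)/32 = 6.017×10^-8 m⁴.
T_max = τ_allow·J/r = 5.97×10^7 × 6.017×10^-8 / 0.0159 = 225.9 N·m.
ω = 2π·308/60 = 32.25 rad/s, so P_max = T_max·ω = 7287 W.

9.77 hp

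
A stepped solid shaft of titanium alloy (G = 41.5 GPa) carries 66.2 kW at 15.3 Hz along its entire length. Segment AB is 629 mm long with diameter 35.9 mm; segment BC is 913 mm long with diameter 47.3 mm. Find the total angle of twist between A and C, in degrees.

ω = 2π·15.3 = 96.13 rad/s, so T = P/ω = 66.2×10³ / 96.13 = 688.6 N·m.
J_AB = π(0.0359)⁴/32 = 1.63×10^-7 m⁴; J_BC = π(0.0473)⁴/32 = 4.91×10^-7 m⁴.
θ = (T/G)·Σ L_i/J_i = (688.6/41.5×10⁹)·(0.629/1.63×10^-7 + 0.913/4.91×10^-7) = 0.09483 rad.

5.43°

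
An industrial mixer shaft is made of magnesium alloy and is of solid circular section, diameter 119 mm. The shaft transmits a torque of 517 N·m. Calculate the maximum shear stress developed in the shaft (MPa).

1.56 MPa

J = πd⁴/32 = π(0.119)⁴/32 = 1.969×10^-5 m⁴.
τ_max = T·r/J = 517.0 × 0.0595 / 1.969×10^-5 = 1.562×10^6 Pa.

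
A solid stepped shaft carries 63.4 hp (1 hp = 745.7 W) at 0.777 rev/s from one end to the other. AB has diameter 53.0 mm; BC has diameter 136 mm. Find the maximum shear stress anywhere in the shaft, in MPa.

ω = 2π·0.777 = 4.882 rad/s, so T = P/ω = 63.4×745.7 / 4.882 = 9684 N·m.
Under the same torque, τ_max = 16T/(πd³) is largest where d is smallest — segment AB (d = 53.0 mm).
τ_max = 16·9684/(π·(0.0530)³) = 3.313×10^8 Pa.

331 MPa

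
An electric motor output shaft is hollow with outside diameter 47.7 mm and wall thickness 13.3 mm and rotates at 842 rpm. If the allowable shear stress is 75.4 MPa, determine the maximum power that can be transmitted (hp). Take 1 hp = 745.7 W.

183 hp

J = π(d_o⁴ − d_i⁴)/32 = π(0.0477⁴ − 0.0211⁴)/32 = 4.888×10^-7 m⁴.
T_max = τ_allow·J/r = 7.54×10^7 × 4.888×10^-7 / 0.0239 = 1545 N·m.
ω = 2π·842/60 = 88.17 rad/s, so P_max = T_max·ω = 1.363×10^5 W.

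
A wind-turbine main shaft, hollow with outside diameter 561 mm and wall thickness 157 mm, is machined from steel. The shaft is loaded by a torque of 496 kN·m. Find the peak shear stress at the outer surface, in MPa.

14.9 MPa

J = π(d_o⁴ − d_i⁴)/32 = π(0.561⁴ − 0.247⁴)/32 = 9.359×10^-3 m⁴.
τ_max = T·r/J = 496000 × 0.281 / 9.359×10^-3 = 1.487×10^7 Pa.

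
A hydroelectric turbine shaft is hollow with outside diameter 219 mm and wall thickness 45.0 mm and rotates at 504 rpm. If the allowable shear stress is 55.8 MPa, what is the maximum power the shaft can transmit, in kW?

5340 kW

J = π(d_o⁴ − d_i⁴)/32 = π(0.219⁴ − 0.129⁴)/32 = 1.986×10^-4 m⁴.
T_max = τ_allow·J/r = 5.58×10^7 × 1.986×10^-4 / 0.110 = 101200 N·m.
ω = 2π·504/60 = 52.78 rad/s, so P_max = T_max·ω = 5.343×10^6 W.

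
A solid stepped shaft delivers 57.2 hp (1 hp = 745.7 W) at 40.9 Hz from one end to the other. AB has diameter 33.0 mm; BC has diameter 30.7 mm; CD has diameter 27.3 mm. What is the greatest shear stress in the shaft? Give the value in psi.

6030 psi

ω = 2π·40.9 = 257.0 rad/s, so T = P/ω = 57.2×745.7 / 257.0 = 166.0 N·m.
Under the same torque, τ_max = 16T/(πd³) is largest where d is smallest — segment CD (d = 27.3 mm).
τ_max = 16·166.0/(π·(0.0273)³) = 4.155×10^7 Pa.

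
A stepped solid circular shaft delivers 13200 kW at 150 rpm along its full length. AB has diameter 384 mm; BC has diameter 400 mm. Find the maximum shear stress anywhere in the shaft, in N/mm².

75.6 N/mm²

ω = 2π·150/60 = 15.71 rad/s, so T = P/ω = 13200×10³ / 15.71 = 840300 N·m.
Under the same torque, τ_max = 16T/(πd³) is largest where d is smallest — segment AB (d = 384 mm).
τ_max = 16·840300/(π·(0.384)³) = 7.558×10^7 Pa.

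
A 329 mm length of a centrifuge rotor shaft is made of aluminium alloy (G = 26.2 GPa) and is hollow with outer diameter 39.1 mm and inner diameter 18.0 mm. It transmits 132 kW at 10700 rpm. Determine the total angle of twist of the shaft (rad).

ω = 2π·10700/60 = 1121 rad/s, so T = P/ω = 132×10³ / 1121 = 117.8 N·m.
J = π(d_o⁴ − d_i⁴)/32 = π(0.0391⁴ − 0.0180⁴)/32 = 2.192×10^-7 m⁴.
θ = T·L/(G·J) = 117.8 × 0.329 / (26.2×10⁹ × 2.192×10^-7) = 6.750×10^-3 rad.

0.00675 rad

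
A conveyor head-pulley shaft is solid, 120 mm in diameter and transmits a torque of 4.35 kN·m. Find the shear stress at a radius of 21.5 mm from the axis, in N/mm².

J = πd⁴/32 = π(0.120)⁴/32 = 2.036×10^-5 m⁴.
Shear stress varies linearly with radius: τ = T·r/J = 4350 × 0.0215 / 2.036×10^-5 = 4.594×10^6 Pa.

4.59 N/mm²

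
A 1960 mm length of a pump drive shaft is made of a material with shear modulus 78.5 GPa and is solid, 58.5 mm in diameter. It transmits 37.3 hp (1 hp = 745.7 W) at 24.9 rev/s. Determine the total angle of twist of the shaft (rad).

ω = 2π·24.9 = 156.5 rad/s, so T = P/ω = 37.3×745.7 / 156.5 = 177.8 N·m.
J = πd⁴/32 = π(0.0585)⁴/32 = 1.150×10^-6 m⁴.
θ = T·L/(G·J) = 177.8 × 1.96 / (78.5×10⁹ × 1.150×10^-6) = 3.861×10^-3 rad.

0.00386 rad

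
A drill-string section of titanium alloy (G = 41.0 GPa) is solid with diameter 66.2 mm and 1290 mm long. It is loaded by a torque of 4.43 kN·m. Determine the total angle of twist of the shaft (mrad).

73.9 mrad

J = πd⁴/32 = π(0.0662)⁴/32 = 1.886×10^-6 m⁴.
θ = T·L/(G·J) = 4430 × 1.29 / (41.0×10⁹ × 1.886×10^-6) = 0.07392 rad.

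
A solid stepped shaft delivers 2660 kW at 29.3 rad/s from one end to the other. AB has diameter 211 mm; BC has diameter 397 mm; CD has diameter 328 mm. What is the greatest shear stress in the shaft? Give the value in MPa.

ω = 29.3 rad/s, so T = P/ω = 2660×10³ / 29.30 = 90780 N·m.
Under the same torque, τ_max = 16T/(πd³) is largest where d is smallest — segment AB (d = 211 mm).
τ_max = 16·90780/(π·(0.211)³) = 4.922×10^7 Pa.

49.2 MPa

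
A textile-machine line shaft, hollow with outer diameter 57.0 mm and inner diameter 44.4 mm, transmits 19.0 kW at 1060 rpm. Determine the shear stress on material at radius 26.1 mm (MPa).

ω = 2π·1060/60 = 111.0 rad/s, so T = P/ω = 19.0×10³ / 111.0 = 171.2 N·m.
J = π(d_o⁴ − d_i⁴)/32 = π(0.0570⁴ − 0.0444⁴)/32 = 6.548×10^-7 m⁴.
Shear stress varies linearly with radius: τ = T·r/J = 171.2 × 0.0261 / 6.548×10^-7 = 6.823×10^6 Pa.

6.82 MPa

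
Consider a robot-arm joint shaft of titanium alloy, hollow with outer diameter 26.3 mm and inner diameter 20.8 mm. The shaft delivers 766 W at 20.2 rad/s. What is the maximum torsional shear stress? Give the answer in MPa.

17.4 MPa

ω = 20.2 rad/s, so T = P/ω = 766 / 20.20 = 37.92 N·m.
J = π(d_o⁴ − d_i⁴)/32 = π(0.0263⁴ − 0.0208⁴)/32 = 2.859×10^-8 m⁴.
τ_max = T·r/J = 37.92 × 0.0132 / 2.859×10^-8 = 1.744×10^7 Pa.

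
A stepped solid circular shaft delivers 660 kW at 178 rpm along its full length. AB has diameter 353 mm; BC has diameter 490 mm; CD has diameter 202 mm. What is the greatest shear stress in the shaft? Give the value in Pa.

2.19e7 Pa

ω = 2π·178/60 = 18.64 rad/s, so T = P/ω = 660×10³ / 18.64 = 35410 N·m.
Under the same torque, τ_max = 16T/(πd³) is largest where d is smallest — segment CD (d = 202 mm).
τ_max = 16·35410/(π·(0.202)³) = 2.188×10^7 Pa.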